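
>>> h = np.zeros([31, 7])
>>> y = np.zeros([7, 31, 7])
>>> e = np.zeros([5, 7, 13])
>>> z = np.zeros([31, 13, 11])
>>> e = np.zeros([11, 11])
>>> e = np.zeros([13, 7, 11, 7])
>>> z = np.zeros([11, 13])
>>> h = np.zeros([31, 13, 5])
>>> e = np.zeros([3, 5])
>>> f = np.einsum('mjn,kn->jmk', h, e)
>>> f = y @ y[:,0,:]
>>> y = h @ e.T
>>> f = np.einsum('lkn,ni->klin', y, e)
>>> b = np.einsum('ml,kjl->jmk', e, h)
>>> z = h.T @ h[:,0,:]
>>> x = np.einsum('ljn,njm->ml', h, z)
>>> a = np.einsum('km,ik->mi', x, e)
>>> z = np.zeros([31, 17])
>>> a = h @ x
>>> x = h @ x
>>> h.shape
(31, 13, 5)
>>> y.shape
(31, 13, 3)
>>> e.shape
(3, 5)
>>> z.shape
(31, 17)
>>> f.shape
(13, 31, 5, 3)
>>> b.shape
(13, 3, 31)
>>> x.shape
(31, 13, 31)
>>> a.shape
(31, 13, 31)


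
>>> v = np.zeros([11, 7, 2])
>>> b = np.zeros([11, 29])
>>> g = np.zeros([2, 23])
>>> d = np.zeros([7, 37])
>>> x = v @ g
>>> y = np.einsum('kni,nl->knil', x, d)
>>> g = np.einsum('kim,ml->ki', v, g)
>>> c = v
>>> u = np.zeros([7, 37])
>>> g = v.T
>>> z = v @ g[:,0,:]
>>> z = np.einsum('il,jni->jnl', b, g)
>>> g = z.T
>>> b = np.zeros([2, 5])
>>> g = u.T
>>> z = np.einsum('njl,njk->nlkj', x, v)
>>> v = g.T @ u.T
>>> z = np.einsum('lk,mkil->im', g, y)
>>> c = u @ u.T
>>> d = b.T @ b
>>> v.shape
(7, 7)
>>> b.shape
(2, 5)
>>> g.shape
(37, 7)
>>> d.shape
(5, 5)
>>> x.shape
(11, 7, 23)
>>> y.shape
(11, 7, 23, 37)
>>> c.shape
(7, 7)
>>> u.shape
(7, 37)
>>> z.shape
(23, 11)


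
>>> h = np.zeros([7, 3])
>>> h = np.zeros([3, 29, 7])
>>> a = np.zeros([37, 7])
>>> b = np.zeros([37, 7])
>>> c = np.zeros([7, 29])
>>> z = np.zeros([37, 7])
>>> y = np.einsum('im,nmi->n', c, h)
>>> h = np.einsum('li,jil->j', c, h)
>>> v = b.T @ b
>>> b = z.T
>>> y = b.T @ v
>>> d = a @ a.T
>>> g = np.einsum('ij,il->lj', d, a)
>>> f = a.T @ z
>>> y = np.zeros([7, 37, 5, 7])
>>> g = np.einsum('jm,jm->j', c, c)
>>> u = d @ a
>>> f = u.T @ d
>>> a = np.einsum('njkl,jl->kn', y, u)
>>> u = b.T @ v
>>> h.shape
(3,)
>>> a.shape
(5, 7)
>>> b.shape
(7, 37)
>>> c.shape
(7, 29)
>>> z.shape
(37, 7)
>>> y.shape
(7, 37, 5, 7)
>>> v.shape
(7, 7)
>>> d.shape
(37, 37)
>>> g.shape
(7,)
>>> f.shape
(7, 37)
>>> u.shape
(37, 7)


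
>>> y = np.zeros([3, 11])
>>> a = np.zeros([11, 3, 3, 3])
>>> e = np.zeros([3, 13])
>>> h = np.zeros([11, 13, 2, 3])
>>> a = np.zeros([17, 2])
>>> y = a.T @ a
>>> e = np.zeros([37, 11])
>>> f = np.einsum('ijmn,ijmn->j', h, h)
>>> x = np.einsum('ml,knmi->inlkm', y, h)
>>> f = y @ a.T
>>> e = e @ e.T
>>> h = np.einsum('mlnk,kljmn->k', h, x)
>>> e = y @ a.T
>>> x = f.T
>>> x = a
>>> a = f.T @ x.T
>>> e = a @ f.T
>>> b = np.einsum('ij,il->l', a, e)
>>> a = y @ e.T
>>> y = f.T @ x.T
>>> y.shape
(17, 17)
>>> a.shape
(2, 17)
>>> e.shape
(17, 2)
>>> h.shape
(3,)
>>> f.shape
(2, 17)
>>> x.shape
(17, 2)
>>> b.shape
(2,)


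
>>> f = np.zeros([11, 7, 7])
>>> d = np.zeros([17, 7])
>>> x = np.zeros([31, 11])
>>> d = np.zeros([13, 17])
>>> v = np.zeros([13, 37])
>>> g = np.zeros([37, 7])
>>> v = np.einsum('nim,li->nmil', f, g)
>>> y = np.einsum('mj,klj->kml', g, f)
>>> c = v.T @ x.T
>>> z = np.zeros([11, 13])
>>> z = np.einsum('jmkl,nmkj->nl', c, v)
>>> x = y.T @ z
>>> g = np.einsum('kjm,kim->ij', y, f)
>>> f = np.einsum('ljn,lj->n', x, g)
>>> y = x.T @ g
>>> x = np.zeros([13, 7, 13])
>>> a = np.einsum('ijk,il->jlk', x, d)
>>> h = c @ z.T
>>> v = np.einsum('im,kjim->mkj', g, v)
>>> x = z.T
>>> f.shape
(31,)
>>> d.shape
(13, 17)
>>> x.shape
(31, 11)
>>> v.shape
(37, 11, 7)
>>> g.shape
(7, 37)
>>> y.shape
(31, 37, 37)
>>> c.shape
(37, 7, 7, 31)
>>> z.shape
(11, 31)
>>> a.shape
(7, 17, 13)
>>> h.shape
(37, 7, 7, 11)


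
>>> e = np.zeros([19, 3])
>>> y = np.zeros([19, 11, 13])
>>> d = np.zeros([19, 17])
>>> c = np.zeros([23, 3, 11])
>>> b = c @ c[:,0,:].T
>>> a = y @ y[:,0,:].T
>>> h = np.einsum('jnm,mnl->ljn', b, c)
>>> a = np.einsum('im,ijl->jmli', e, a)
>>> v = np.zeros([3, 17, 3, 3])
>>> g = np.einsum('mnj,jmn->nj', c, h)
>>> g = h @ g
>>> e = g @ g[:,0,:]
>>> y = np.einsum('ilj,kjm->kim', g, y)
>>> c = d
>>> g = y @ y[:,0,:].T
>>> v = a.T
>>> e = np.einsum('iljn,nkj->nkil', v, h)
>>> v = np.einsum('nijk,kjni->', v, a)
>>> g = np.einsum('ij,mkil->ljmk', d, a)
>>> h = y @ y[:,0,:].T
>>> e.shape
(11, 23, 19, 19)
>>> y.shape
(19, 11, 13)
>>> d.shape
(19, 17)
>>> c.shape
(19, 17)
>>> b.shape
(23, 3, 23)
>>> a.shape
(11, 3, 19, 19)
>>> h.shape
(19, 11, 19)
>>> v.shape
()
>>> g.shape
(19, 17, 11, 3)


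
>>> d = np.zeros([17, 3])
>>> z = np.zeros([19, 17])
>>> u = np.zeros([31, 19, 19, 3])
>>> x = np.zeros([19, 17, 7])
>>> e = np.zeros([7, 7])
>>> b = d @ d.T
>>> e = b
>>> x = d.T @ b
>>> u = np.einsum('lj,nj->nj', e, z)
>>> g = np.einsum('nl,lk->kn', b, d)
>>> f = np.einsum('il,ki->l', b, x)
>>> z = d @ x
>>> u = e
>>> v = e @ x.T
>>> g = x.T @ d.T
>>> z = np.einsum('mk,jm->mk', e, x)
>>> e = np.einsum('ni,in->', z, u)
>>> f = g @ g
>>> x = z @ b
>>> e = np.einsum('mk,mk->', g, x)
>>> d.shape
(17, 3)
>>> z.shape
(17, 17)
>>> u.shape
(17, 17)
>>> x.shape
(17, 17)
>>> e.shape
()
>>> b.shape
(17, 17)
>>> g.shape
(17, 17)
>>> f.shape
(17, 17)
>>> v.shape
(17, 3)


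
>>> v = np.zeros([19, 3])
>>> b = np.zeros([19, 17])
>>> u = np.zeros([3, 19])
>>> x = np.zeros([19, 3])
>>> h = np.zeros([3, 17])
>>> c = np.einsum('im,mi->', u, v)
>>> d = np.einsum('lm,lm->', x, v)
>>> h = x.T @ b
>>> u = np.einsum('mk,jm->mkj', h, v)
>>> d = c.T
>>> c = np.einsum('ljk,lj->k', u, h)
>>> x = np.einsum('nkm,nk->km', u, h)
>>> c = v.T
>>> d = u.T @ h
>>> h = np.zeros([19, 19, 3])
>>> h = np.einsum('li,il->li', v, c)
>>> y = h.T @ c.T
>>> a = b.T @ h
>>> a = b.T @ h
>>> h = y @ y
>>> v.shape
(19, 3)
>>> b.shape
(19, 17)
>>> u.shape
(3, 17, 19)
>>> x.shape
(17, 19)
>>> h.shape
(3, 3)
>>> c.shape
(3, 19)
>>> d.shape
(19, 17, 17)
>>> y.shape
(3, 3)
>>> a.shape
(17, 3)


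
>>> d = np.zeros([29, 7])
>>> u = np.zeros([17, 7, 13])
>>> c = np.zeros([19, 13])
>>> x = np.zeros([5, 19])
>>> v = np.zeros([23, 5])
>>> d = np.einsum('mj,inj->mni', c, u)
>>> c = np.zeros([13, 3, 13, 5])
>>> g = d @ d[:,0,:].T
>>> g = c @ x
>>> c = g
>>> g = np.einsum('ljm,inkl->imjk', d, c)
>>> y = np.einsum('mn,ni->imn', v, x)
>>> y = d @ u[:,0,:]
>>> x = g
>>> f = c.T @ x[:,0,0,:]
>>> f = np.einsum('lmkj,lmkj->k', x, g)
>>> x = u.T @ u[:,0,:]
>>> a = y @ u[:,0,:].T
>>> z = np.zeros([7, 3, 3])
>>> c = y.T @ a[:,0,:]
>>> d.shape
(19, 7, 17)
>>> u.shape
(17, 7, 13)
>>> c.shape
(13, 7, 17)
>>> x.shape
(13, 7, 13)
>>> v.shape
(23, 5)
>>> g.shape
(13, 17, 7, 13)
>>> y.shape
(19, 7, 13)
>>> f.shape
(7,)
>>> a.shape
(19, 7, 17)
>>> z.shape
(7, 3, 3)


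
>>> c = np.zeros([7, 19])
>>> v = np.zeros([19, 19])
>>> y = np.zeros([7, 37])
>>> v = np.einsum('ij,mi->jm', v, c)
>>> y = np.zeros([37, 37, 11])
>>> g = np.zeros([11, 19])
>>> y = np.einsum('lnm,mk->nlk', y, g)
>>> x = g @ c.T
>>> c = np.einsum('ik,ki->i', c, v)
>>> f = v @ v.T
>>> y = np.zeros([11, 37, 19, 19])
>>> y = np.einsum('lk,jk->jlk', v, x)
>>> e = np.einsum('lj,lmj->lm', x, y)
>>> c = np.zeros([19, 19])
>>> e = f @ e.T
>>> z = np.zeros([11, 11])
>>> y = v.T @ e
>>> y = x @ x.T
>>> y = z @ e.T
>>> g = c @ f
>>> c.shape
(19, 19)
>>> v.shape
(19, 7)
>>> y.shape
(11, 19)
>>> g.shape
(19, 19)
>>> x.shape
(11, 7)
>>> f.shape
(19, 19)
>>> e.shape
(19, 11)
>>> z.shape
(11, 11)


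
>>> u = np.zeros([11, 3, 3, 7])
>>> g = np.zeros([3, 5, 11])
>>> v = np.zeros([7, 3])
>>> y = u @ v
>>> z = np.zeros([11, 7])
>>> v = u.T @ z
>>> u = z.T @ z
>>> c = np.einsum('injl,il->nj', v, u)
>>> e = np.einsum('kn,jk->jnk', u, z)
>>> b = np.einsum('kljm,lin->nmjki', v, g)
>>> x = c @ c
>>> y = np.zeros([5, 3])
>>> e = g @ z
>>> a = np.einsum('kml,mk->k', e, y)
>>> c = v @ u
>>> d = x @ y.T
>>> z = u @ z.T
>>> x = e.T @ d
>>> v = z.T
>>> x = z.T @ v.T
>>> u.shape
(7, 7)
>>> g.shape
(3, 5, 11)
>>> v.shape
(11, 7)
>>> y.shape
(5, 3)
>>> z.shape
(7, 11)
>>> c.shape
(7, 3, 3, 7)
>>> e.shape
(3, 5, 7)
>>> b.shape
(11, 7, 3, 7, 5)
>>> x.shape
(11, 11)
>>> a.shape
(3,)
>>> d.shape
(3, 5)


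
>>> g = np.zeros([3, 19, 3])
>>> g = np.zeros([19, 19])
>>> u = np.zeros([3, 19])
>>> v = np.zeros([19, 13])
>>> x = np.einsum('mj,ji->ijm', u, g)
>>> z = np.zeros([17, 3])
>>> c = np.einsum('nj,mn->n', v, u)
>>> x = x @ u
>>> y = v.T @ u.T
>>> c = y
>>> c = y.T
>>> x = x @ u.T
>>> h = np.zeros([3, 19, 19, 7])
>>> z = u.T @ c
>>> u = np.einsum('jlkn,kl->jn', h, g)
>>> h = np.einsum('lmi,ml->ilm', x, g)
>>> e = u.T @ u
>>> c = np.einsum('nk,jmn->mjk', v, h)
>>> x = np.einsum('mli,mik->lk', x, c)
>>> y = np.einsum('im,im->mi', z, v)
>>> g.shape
(19, 19)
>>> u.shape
(3, 7)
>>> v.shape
(19, 13)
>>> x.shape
(19, 13)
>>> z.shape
(19, 13)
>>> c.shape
(19, 3, 13)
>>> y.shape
(13, 19)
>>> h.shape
(3, 19, 19)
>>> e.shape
(7, 7)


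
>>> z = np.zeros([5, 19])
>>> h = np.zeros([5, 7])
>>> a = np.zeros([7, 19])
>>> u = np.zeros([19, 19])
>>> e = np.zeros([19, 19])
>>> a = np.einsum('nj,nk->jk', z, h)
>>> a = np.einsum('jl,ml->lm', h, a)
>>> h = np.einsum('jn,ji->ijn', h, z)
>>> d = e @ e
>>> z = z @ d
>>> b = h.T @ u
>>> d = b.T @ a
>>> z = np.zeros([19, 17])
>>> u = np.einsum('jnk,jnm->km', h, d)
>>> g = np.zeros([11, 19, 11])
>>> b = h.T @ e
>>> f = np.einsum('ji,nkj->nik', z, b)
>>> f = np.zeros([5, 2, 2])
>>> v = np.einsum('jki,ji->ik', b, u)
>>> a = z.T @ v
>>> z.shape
(19, 17)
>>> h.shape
(19, 5, 7)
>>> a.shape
(17, 5)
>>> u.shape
(7, 19)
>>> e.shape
(19, 19)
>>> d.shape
(19, 5, 19)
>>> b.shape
(7, 5, 19)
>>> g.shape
(11, 19, 11)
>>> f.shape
(5, 2, 2)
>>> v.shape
(19, 5)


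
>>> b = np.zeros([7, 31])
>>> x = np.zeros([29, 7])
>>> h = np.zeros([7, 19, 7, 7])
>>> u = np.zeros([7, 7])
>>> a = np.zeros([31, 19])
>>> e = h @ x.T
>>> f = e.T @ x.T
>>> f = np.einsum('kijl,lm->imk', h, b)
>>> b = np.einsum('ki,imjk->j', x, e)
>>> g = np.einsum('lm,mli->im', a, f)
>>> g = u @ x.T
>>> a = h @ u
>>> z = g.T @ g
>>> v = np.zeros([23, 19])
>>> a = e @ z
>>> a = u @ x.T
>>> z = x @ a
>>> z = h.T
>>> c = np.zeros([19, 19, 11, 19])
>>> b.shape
(7,)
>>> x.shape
(29, 7)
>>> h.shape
(7, 19, 7, 7)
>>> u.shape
(7, 7)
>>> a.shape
(7, 29)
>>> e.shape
(7, 19, 7, 29)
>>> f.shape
(19, 31, 7)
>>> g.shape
(7, 29)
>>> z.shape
(7, 7, 19, 7)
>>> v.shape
(23, 19)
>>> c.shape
(19, 19, 11, 19)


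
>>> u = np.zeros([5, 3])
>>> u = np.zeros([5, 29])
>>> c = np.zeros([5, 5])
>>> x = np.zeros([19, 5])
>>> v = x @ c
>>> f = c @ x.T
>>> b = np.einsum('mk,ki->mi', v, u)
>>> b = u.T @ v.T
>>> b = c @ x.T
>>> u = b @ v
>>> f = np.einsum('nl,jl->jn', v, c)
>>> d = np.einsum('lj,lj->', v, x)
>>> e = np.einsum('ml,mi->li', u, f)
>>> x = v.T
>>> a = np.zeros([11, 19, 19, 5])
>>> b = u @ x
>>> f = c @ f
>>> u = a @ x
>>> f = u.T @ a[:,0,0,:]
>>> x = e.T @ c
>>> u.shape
(11, 19, 19, 19)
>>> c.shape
(5, 5)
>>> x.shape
(19, 5)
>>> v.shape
(19, 5)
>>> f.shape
(19, 19, 19, 5)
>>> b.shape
(5, 19)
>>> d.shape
()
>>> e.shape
(5, 19)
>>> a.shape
(11, 19, 19, 5)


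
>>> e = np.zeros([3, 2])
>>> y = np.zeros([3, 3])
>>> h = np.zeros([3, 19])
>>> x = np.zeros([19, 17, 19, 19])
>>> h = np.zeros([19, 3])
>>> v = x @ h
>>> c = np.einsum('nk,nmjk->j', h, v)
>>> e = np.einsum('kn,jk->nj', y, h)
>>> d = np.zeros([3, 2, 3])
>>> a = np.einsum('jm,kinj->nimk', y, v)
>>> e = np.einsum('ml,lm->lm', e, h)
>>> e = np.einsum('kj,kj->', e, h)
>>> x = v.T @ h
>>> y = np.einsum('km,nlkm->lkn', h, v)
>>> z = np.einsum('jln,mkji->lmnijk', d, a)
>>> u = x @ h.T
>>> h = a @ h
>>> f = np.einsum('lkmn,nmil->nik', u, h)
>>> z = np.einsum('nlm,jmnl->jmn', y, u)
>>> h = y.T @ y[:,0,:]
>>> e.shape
()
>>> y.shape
(17, 19, 19)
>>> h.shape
(19, 19, 19)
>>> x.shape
(3, 19, 17, 3)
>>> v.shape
(19, 17, 19, 3)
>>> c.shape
(19,)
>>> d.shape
(3, 2, 3)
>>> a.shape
(19, 17, 3, 19)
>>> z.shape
(3, 19, 17)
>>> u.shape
(3, 19, 17, 19)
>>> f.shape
(19, 3, 19)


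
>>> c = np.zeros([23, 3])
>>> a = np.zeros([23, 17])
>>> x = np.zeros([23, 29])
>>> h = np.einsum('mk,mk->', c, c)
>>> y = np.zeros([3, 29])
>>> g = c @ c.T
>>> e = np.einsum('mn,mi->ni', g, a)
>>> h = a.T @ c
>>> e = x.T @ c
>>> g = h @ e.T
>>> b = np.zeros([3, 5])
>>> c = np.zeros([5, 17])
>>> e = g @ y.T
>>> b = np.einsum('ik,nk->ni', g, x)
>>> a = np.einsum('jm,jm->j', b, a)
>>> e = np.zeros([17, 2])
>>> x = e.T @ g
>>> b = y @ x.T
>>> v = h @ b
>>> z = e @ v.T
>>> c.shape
(5, 17)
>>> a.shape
(23,)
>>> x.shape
(2, 29)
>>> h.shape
(17, 3)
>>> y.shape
(3, 29)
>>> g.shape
(17, 29)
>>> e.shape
(17, 2)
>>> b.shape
(3, 2)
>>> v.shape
(17, 2)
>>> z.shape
(17, 17)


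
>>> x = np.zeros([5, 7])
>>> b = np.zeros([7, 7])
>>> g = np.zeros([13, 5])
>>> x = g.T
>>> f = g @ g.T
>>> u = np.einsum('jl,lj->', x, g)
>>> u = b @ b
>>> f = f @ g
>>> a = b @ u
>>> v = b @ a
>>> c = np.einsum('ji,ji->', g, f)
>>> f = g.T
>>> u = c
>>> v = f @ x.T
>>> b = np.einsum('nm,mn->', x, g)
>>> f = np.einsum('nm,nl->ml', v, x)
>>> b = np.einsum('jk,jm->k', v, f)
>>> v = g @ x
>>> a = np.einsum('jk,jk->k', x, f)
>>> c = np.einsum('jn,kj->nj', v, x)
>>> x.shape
(5, 13)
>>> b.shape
(5,)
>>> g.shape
(13, 5)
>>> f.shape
(5, 13)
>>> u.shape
()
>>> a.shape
(13,)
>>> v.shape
(13, 13)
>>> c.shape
(13, 13)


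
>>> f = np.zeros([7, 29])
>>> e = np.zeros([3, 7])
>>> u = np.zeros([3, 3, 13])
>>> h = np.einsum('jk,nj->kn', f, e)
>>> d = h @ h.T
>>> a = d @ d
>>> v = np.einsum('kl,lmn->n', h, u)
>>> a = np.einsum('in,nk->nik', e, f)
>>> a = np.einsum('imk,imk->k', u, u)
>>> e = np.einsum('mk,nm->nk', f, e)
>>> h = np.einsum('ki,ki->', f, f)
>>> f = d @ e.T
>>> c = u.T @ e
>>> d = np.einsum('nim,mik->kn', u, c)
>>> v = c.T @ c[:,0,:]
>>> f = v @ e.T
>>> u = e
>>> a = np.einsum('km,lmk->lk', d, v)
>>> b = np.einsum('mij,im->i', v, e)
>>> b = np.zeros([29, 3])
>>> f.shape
(29, 3, 3)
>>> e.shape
(3, 29)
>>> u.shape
(3, 29)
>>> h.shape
()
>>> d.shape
(29, 3)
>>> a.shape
(29, 29)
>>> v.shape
(29, 3, 29)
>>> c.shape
(13, 3, 29)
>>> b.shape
(29, 3)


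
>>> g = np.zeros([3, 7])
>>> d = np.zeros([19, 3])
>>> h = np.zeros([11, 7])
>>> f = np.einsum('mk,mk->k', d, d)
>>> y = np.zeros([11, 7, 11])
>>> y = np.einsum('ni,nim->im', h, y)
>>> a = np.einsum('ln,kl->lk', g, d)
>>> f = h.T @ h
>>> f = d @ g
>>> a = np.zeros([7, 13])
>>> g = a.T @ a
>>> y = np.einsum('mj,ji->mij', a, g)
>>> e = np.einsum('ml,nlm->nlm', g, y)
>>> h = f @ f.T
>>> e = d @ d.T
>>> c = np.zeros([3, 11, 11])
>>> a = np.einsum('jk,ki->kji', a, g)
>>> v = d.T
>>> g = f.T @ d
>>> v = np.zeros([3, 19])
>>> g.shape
(7, 3)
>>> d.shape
(19, 3)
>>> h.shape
(19, 19)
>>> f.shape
(19, 7)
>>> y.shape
(7, 13, 13)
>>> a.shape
(13, 7, 13)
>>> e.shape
(19, 19)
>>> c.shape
(3, 11, 11)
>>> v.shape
(3, 19)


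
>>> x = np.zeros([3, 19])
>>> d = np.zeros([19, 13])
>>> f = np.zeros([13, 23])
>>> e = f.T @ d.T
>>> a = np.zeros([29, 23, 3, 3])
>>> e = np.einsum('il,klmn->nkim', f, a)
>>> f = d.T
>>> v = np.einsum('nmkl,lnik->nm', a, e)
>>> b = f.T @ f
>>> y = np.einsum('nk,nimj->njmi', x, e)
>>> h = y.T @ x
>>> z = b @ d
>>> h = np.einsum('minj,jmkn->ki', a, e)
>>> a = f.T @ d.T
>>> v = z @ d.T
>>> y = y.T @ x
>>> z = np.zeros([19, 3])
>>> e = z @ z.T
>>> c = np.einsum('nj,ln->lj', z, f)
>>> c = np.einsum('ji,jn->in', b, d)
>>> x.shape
(3, 19)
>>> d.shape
(19, 13)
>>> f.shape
(13, 19)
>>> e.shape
(19, 19)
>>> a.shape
(19, 19)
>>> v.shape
(19, 19)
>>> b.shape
(19, 19)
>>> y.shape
(29, 13, 3, 19)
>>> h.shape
(13, 23)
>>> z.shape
(19, 3)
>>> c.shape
(19, 13)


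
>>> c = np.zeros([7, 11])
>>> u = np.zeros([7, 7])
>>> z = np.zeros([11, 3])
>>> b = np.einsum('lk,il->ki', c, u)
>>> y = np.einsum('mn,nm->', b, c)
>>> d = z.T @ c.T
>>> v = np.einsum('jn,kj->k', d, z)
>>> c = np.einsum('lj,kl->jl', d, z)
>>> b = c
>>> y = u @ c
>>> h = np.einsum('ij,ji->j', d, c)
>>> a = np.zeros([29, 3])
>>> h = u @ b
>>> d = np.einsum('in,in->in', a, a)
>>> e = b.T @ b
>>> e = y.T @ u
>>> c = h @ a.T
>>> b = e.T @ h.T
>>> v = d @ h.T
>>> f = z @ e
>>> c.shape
(7, 29)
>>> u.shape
(7, 7)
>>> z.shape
(11, 3)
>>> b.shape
(7, 7)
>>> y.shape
(7, 3)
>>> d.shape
(29, 3)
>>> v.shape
(29, 7)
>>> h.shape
(7, 3)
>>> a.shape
(29, 3)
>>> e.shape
(3, 7)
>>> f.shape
(11, 7)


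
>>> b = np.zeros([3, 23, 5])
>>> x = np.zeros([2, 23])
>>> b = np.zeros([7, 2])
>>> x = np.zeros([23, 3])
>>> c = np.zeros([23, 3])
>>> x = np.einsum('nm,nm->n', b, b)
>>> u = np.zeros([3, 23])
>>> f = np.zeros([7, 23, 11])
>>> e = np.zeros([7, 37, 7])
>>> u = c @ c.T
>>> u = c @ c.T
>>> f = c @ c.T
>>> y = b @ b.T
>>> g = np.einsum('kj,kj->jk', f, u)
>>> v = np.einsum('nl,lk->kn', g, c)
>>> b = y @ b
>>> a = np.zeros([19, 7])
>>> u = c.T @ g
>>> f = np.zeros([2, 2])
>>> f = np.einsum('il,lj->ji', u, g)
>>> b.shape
(7, 2)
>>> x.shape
(7,)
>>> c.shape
(23, 3)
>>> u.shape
(3, 23)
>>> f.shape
(23, 3)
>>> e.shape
(7, 37, 7)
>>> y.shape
(7, 7)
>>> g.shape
(23, 23)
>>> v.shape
(3, 23)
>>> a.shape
(19, 7)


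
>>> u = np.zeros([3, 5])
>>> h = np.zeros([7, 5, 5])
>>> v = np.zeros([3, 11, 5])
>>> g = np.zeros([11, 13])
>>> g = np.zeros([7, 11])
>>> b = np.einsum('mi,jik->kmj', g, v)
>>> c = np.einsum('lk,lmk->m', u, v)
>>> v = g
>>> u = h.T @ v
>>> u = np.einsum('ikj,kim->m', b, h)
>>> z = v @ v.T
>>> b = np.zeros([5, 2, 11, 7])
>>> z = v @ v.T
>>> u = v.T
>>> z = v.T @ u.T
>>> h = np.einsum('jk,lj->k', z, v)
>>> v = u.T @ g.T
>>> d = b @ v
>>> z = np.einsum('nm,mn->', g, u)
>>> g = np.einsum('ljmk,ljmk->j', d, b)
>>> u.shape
(11, 7)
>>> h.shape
(11,)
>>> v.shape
(7, 7)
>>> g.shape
(2,)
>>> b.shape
(5, 2, 11, 7)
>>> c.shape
(11,)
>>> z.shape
()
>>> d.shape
(5, 2, 11, 7)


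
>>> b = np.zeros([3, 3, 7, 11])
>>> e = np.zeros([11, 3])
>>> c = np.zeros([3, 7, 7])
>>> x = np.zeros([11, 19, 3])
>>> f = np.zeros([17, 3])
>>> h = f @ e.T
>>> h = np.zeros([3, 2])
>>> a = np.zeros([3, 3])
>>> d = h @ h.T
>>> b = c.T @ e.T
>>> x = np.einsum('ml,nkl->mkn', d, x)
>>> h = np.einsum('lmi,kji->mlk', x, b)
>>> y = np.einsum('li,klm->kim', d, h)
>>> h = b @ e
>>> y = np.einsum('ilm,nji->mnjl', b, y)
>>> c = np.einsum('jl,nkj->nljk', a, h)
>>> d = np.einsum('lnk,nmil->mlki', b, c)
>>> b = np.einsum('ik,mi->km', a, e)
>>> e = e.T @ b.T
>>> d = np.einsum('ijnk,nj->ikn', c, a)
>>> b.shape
(3, 11)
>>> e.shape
(3, 3)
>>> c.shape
(7, 3, 3, 7)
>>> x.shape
(3, 19, 11)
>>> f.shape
(17, 3)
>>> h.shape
(7, 7, 3)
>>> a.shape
(3, 3)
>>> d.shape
(7, 7, 3)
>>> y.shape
(11, 19, 3, 7)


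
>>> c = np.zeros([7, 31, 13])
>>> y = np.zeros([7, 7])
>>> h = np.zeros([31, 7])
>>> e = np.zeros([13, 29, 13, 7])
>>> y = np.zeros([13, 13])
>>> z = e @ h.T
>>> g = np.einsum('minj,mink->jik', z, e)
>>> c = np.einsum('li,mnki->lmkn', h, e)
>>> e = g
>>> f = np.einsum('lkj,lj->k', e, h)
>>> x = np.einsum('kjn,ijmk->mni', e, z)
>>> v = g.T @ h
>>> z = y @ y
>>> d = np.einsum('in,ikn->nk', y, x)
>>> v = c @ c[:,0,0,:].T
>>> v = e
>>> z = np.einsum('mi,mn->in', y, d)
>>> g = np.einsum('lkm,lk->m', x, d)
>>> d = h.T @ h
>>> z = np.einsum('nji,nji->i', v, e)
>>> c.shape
(31, 13, 13, 29)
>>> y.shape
(13, 13)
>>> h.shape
(31, 7)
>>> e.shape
(31, 29, 7)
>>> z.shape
(7,)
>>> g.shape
(13,)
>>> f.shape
(29,)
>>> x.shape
(13, 7, 13)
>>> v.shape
(31, 29, 7)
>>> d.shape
(7, 7)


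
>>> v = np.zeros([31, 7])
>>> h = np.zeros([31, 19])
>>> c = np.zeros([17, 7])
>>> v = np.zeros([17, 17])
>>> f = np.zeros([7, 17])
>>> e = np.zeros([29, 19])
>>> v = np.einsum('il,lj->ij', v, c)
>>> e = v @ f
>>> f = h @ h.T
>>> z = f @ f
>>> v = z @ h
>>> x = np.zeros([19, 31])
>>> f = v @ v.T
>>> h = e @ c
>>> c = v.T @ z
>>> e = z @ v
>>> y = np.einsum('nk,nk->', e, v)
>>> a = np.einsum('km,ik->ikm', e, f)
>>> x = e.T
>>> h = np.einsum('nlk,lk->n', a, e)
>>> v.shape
(31, 19)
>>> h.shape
(31,)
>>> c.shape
(19, 31)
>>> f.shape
(31, 31)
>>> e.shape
(31, 19)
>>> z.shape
(31, 31)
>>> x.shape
(19, 31)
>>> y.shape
()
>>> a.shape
(31, 31, 19)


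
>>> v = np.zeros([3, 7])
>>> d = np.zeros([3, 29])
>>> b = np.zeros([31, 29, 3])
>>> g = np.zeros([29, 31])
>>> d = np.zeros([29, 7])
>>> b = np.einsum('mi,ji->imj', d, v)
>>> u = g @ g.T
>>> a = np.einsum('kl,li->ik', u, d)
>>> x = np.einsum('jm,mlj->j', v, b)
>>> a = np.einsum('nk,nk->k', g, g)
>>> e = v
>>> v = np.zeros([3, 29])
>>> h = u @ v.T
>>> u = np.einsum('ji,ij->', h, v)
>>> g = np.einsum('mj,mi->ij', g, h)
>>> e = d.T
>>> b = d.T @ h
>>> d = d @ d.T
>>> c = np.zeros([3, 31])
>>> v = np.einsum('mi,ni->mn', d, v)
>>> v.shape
(29, 3)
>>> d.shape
(29, 29)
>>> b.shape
(7, 3)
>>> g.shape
(3, 31)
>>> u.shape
()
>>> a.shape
(31,)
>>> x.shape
(3,)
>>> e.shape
(7, 29)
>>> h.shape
(29, 3)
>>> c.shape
(3, 31)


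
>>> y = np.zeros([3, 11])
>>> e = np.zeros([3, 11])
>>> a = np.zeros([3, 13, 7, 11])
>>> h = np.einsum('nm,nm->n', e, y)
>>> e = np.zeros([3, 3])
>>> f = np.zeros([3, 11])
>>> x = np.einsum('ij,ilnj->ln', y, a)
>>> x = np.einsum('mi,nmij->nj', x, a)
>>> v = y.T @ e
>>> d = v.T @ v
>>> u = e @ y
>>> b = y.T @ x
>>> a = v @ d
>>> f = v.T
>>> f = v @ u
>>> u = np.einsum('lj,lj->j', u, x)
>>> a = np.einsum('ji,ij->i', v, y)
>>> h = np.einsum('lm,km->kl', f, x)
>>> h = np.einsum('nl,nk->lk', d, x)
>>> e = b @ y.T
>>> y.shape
(3, 11)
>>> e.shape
(11, 3)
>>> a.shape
(3,)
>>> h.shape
(3, 11)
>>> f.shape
(11, 11)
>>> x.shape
(3, 11)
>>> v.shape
(11, 3)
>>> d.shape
(3, 3)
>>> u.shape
(11,)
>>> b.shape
(11, 11)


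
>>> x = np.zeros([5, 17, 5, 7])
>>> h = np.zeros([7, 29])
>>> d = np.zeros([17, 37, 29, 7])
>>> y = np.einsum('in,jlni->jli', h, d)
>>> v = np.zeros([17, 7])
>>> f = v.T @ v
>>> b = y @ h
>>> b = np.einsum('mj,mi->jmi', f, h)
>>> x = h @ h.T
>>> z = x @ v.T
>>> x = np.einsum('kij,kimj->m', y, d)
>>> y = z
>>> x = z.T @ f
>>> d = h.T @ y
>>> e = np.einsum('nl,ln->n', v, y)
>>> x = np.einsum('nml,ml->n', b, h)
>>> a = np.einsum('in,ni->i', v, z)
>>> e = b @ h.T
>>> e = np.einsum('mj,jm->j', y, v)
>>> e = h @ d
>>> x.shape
(7,)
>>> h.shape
(7, 29)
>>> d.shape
(29, 17)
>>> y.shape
(7, 17)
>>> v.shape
(17, 7)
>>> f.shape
(7, 7)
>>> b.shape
(7, 7, 29)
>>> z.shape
(7, 17)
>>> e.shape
(7, 17)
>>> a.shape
(17,)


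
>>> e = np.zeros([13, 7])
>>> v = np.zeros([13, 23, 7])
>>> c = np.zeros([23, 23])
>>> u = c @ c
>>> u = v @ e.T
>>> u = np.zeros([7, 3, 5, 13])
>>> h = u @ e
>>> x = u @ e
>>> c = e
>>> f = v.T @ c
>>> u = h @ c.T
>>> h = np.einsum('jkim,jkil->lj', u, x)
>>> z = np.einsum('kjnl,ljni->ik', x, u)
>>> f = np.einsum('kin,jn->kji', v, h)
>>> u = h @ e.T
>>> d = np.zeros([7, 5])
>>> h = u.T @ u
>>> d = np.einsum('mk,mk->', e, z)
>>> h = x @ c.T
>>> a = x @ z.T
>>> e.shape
(13, 7)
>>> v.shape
(13, 23, 7)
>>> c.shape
(13, 7)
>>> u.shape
(7, 13)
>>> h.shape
(7, 3, 5, 13)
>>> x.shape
(7, 3, 5, 7)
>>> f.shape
(13, 7, 23)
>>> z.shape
(13, 7)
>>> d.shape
()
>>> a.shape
(7, 3, 5, 13)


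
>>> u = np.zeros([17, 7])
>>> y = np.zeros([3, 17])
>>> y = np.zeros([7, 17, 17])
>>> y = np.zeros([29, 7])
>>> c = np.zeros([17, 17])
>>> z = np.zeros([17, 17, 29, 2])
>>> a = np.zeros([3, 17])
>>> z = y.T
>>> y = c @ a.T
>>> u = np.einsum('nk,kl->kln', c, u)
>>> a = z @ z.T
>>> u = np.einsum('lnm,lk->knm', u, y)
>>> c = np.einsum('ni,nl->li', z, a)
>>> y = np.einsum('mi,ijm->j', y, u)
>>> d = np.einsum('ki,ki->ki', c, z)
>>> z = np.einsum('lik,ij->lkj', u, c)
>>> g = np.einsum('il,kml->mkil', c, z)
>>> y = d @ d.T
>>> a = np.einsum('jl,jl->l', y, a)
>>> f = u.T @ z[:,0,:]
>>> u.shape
(3, 7, 17)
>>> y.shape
(7, 7)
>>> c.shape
(7, 29)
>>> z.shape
(3, 17, 29)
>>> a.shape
(7,)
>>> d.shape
(7, 29)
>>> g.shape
(17, 3, 7, 29)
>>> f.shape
(17, 7, 29)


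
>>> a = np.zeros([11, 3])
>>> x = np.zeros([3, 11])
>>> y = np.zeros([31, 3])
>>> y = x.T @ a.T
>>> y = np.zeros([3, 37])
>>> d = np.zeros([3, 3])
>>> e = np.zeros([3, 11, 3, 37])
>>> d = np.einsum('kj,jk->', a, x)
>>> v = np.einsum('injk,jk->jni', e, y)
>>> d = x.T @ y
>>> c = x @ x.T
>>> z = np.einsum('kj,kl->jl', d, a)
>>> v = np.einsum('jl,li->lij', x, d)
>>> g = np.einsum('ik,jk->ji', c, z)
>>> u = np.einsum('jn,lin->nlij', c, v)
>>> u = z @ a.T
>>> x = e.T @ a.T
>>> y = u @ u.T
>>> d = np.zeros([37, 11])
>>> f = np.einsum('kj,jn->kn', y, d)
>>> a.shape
(11, 3)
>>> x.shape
(37, 3, 11, 11)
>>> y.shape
(37, 37)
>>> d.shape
(37, 11)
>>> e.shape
(3, 11, 3, 37)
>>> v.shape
(11, 37, 3)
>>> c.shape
(3, 3)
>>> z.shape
(37, 3)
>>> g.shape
(37, 3)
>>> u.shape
(37, 11)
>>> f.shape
(37, 11)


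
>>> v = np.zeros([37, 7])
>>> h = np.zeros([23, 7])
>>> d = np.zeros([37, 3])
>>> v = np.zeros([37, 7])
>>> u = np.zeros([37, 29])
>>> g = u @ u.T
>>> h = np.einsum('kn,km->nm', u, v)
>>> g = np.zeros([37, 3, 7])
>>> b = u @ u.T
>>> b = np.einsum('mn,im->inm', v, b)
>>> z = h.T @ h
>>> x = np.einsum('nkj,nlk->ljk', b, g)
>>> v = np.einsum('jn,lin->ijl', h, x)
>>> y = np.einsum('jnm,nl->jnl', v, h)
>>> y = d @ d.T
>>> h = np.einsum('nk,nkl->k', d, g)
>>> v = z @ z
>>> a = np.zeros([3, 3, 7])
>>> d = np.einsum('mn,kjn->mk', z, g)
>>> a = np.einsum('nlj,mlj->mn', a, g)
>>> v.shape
(7, 7)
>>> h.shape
(3,)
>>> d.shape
(7, 37)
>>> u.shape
(37, 29)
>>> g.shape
(37, 3, 7)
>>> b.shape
(37, 7, 37)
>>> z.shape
(7, 7)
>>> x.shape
(3, 37, 7)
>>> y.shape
(37, 37)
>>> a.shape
(37, 3)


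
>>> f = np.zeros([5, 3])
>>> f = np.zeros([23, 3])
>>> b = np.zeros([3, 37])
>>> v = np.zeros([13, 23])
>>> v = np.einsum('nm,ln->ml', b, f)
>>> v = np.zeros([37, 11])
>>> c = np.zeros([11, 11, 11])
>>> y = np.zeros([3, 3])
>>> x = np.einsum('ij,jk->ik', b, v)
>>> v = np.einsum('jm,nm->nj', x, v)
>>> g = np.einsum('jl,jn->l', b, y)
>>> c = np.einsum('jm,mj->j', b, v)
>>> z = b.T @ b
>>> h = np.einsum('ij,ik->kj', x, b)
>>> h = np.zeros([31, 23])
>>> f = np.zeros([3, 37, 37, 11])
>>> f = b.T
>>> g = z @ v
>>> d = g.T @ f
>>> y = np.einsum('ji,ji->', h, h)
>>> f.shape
(37, 3)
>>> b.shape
(3, 37)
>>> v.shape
(37, 3)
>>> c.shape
(3,)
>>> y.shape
()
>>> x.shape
(3, 11)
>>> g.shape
(37, 3)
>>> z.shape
(37, 37)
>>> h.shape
(31, 23)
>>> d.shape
(3, 3)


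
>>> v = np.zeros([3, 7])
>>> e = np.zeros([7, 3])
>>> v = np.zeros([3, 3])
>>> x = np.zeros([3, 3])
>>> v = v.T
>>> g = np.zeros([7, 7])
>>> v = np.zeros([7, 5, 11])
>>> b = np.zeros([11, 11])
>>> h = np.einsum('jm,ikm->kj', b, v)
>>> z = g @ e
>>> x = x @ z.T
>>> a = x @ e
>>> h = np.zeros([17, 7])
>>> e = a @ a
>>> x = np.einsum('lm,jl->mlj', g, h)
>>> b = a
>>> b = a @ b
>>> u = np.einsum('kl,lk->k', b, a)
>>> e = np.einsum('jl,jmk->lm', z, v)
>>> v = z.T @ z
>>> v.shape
(3, 3)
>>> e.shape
(3, 5)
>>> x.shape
(7, 7, 17)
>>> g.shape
(7, 7)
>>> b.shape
(3, 3)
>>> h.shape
(17, 7)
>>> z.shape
(7, 3)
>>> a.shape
(3, 3)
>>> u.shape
(3,)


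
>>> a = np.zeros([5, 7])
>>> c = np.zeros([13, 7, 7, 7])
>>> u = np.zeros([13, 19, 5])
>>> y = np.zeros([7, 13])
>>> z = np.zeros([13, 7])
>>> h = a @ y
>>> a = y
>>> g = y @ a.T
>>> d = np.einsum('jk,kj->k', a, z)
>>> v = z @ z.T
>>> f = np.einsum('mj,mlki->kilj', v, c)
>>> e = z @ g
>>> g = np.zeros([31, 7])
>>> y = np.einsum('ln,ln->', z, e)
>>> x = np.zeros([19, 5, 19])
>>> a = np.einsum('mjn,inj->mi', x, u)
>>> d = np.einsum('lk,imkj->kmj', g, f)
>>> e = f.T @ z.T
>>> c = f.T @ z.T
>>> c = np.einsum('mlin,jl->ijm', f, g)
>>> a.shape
(19, 13)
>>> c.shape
(7, 31, 7)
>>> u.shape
(13, 19, 5)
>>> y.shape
()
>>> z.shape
(13, 7)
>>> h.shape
(5, 13)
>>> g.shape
(31, 7)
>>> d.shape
(7, 7, 13)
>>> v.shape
(13, 13)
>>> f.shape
(7, 7, 7, 13)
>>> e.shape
(13, 7, 7, 13)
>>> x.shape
(19, 5, 19)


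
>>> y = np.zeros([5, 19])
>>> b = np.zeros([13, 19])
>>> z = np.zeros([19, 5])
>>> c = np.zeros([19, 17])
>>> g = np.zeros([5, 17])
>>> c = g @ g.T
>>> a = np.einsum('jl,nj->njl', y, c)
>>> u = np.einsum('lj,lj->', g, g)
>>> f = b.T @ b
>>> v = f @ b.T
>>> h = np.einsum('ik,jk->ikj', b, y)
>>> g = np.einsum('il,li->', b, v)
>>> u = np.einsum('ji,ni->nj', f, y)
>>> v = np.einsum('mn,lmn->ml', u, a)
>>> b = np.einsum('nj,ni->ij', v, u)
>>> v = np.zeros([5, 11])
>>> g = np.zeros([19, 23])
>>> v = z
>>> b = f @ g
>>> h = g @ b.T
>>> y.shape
(5, 19)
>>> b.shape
(19, 23)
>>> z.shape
(19, 5)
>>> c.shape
(5, 5)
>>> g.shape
(19, 23)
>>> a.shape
(5, 5, 19)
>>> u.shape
(5, 19)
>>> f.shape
(19, 19)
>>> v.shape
(19, 5)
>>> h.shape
(19, 19)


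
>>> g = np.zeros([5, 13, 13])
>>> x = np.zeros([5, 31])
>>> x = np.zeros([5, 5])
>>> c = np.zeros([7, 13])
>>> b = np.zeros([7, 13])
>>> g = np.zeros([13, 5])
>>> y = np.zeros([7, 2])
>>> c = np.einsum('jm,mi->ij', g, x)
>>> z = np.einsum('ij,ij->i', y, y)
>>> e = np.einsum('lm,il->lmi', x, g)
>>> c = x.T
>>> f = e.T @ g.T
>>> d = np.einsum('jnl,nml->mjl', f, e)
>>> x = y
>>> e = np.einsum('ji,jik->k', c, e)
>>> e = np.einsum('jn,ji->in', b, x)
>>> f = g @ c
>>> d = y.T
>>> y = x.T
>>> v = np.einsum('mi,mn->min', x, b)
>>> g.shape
(13, 5)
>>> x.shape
(7, 2)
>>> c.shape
(5, 5)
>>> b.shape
(7, 13)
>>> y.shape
(2, 7)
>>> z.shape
(7,)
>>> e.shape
(2, 13)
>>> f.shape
(13, 5)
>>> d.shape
(2, 7)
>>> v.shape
(7, 2, 13)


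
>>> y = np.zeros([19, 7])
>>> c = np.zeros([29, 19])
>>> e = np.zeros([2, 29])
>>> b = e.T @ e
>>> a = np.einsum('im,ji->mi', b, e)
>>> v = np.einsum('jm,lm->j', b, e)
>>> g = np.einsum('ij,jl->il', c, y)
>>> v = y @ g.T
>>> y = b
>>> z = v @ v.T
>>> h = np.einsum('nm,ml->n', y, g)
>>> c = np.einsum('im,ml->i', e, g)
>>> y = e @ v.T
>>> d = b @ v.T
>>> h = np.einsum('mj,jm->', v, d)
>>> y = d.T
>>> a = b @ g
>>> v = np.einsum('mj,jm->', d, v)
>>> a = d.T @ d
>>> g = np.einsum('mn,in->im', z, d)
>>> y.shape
(19, 29)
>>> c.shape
(2,)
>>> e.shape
(2, 29)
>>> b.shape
(29, 29)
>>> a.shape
(19, 19)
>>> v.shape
()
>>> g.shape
(29, 19)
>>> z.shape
(19, 19)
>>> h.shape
()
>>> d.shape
(29, 19)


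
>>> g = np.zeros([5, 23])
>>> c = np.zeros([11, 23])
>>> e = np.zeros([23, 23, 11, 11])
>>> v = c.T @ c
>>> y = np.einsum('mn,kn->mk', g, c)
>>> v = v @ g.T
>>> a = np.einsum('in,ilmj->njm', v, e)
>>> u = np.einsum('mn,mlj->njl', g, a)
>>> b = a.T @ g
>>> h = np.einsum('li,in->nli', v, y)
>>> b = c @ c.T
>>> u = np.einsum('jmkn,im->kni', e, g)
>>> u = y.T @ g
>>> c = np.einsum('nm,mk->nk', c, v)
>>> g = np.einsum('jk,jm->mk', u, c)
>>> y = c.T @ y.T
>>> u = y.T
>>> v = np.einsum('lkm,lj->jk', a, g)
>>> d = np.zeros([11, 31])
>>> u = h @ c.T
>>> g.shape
(5, 23)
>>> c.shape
(11, 5)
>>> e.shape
(23, 23, 11, 11)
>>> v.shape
(23, 11)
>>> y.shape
(5, 5)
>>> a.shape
(5, 11, 11)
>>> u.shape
(11, 23, 11)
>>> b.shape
(11, 11)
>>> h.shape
(11, 23, 5)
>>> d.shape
(11, 31)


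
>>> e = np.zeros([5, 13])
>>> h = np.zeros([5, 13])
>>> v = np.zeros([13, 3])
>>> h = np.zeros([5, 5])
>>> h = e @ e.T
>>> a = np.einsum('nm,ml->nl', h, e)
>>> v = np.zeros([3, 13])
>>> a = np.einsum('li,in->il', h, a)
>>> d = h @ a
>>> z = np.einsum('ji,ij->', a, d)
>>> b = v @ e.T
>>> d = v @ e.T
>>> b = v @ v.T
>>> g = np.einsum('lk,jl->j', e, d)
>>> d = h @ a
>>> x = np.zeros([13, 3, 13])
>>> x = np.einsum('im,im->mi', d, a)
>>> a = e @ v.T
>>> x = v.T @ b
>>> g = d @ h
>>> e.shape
(5, 13)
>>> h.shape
(5, 5)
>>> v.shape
(3, 13)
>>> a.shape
(5, 3)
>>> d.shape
(5, 5)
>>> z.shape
()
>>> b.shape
(3, 3)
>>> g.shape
(5, 5)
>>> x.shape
(13, 3)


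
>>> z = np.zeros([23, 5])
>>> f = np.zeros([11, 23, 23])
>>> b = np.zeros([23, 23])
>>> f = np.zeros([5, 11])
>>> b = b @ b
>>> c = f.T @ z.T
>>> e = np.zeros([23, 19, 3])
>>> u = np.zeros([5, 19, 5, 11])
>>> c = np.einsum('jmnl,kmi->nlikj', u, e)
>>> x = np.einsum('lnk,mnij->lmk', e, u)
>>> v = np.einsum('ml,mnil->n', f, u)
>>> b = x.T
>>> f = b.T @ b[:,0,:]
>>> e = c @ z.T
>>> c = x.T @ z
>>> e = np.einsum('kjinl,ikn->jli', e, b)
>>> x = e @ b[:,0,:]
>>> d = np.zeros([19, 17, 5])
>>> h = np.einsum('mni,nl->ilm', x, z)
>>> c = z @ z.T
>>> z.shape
(23, 5)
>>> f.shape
(23, 5, 23)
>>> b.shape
(3, 5, 23)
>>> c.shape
(23, 23)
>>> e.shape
(11, 23, 3)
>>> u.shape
(5, 19, 5, 11)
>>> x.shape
(11, 23, 23)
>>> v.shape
(19,)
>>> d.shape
(19, 17, 5)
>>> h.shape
(23, 5, 11)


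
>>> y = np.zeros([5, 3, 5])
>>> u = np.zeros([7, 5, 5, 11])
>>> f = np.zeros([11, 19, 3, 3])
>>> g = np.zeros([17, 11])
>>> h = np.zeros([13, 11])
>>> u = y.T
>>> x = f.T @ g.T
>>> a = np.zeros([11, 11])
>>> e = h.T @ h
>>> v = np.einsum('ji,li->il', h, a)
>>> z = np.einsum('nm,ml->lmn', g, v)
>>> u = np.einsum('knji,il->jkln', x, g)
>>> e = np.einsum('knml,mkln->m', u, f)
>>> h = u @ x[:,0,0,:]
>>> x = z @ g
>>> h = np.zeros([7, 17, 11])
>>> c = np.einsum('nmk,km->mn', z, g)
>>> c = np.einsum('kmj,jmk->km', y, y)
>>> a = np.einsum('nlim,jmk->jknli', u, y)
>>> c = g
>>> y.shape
(5, 3, 5)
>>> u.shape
(19, 3, 11, 3)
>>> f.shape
(11, 19, 3, 3)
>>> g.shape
(17, 11)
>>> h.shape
(7, 17, 11)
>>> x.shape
(11, 11, 11)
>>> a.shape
(5, 5, 19, 3, 11)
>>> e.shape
(11,)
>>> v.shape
(11, 11)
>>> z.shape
(11, 11, 17)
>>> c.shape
(17, 11)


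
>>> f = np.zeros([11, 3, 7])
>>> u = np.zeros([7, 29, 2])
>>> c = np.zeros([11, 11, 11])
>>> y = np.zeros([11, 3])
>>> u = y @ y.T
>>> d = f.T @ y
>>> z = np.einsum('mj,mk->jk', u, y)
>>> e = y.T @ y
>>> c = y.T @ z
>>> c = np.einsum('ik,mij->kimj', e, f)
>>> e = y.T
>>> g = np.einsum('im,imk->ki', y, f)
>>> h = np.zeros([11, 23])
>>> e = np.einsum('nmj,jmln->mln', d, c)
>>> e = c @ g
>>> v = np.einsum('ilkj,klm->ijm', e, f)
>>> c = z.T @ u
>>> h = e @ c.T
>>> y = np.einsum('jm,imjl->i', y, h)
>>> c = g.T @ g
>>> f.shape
(11, 3, 7)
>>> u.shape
(11, 11)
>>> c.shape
(11, 11)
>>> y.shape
(3,)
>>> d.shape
(7, 3, 3)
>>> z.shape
(11, 3)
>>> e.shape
(3, 3, 11, 11)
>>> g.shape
(7, 11)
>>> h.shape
(3, 3, 11, 3)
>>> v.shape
(3, 11, 7)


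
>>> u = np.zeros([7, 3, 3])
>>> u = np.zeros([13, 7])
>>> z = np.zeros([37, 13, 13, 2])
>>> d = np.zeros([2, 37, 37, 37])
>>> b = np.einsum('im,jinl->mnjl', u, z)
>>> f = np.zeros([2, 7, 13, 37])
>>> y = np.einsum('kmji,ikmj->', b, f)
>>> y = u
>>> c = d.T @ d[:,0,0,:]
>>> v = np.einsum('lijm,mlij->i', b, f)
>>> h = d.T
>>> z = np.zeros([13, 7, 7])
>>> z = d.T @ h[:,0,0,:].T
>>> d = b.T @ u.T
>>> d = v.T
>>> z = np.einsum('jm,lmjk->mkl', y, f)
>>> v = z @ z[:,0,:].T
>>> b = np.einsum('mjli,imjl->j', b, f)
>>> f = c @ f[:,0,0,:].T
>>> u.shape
(13, 7)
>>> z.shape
(7, 37, 2)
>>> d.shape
(13,)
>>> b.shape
(13,)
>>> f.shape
(37, 37, 37, 2)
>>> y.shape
(13, 7)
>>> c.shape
(37, 37, 37, 37)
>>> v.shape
(7, 37, 7)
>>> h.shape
(37, 37, 37, 2)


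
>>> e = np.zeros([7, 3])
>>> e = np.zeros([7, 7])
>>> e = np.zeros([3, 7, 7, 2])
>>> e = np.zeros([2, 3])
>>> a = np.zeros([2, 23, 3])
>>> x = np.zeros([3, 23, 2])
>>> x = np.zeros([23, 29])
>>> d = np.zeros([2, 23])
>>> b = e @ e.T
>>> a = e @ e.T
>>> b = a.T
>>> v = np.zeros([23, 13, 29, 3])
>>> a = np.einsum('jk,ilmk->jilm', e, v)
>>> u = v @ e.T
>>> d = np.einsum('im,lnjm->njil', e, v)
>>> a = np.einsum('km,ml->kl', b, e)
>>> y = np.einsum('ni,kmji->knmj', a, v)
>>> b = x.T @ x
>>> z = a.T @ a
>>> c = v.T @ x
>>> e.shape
(2, 3)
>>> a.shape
(2, 3)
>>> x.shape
(23, 29)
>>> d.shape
(13, 29, 2, 23)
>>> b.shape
(29, 29)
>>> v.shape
(23, 13, 29, 3)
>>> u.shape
(23, 13, 29, 2)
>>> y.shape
(23, 2, 13, 29)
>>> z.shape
(3, 3)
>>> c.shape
(3, 29, 13, 29)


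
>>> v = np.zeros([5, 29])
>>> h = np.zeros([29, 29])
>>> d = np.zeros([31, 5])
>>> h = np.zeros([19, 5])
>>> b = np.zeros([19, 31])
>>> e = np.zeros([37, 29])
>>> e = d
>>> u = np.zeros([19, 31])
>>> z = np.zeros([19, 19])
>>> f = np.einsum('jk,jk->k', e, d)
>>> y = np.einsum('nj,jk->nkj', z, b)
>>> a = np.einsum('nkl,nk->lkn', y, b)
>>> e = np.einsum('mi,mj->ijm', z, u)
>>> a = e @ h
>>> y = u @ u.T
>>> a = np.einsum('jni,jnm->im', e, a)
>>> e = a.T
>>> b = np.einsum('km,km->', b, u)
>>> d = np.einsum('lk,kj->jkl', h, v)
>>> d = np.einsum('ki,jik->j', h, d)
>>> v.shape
(5, 29)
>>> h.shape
(19, 5)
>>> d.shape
(29,)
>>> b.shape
()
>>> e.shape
(5, 19)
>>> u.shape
(19, 31)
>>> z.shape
(19, 19)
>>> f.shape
(5,)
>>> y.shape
(19, 19)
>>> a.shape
(19, 5)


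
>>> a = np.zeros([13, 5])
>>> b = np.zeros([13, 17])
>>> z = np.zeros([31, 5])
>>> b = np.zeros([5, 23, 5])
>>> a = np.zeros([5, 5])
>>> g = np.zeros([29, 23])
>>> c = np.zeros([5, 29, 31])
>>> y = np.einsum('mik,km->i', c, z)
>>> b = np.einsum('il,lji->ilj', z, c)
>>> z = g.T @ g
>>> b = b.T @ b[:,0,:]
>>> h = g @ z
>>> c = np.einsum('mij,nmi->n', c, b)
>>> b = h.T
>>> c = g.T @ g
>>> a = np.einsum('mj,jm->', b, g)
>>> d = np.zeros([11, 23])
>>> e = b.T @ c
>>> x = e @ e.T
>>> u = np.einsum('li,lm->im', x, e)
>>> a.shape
()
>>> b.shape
(23, 29)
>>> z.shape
(23, 23)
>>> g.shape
(29, 23)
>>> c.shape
(23, 23)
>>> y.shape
(29,)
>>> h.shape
(29, 23)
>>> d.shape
(11, 23)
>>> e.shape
(29, 23)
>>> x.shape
(29, 29)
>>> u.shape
(29, 23)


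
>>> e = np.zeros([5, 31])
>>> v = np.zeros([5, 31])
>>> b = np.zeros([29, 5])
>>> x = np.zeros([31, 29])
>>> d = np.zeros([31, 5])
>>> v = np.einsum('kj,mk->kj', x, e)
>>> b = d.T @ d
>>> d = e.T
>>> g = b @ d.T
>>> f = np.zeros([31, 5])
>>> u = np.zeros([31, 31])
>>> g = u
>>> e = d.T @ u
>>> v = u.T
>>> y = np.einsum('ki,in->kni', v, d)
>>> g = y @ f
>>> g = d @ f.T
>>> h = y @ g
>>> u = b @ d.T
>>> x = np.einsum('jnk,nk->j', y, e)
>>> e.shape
(5, 31)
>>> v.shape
(31, 31)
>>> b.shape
(5, 5)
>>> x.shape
(31,)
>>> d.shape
(31, 5)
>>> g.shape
(31, 31)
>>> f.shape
(31, 5)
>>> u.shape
(5, 31)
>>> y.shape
(31, 5, 31)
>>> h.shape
(31, 5, 31)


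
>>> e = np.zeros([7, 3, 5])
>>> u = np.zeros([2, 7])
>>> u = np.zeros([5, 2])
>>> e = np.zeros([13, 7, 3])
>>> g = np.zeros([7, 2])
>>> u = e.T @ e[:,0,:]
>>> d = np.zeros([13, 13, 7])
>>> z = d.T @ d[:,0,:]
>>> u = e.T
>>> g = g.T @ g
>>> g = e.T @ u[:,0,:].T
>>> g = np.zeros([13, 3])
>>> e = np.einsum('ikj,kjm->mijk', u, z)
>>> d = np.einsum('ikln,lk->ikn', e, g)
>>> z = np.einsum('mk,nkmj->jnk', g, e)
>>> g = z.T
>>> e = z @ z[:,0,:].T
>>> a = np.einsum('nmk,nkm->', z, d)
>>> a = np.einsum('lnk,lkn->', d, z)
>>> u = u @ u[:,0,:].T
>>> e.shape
(7, 7, 7)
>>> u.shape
(3, 7, 3)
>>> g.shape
(3, 7, 7)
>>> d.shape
(7, 3, 7)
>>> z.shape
(7, 7, 3)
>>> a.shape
()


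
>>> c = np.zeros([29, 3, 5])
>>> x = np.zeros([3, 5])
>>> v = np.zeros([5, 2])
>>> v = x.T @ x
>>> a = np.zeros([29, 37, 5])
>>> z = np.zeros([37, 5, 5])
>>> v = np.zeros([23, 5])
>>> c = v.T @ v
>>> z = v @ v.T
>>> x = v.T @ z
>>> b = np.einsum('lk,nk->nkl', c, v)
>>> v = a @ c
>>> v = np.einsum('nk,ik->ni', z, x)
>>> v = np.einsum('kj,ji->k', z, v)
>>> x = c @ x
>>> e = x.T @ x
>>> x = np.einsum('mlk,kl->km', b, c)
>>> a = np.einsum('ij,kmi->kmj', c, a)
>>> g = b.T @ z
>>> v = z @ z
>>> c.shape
(5, 5)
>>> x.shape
(5, 23)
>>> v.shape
(23, 23)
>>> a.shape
(29, 37, 5)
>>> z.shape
(23, 23)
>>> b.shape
(23, 5, 5)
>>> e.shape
(23, 23)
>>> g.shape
(5, 5, 23)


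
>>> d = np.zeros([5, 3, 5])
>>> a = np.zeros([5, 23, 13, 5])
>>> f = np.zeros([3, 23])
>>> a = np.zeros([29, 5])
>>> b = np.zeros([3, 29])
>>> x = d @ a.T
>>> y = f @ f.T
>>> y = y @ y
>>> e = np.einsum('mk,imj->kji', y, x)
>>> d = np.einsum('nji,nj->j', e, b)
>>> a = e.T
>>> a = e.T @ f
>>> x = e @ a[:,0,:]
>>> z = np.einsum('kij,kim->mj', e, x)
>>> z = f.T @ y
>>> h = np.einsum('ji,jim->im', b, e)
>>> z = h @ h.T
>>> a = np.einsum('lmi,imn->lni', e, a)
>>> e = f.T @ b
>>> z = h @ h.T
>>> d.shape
(29,)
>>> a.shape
(3, 23, 5)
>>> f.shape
(3, 23)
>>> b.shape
(3, 29)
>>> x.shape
(3, 29, 23)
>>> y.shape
(3, 3)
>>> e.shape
(23, 29)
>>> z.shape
(29, 29)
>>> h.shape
(29, 5)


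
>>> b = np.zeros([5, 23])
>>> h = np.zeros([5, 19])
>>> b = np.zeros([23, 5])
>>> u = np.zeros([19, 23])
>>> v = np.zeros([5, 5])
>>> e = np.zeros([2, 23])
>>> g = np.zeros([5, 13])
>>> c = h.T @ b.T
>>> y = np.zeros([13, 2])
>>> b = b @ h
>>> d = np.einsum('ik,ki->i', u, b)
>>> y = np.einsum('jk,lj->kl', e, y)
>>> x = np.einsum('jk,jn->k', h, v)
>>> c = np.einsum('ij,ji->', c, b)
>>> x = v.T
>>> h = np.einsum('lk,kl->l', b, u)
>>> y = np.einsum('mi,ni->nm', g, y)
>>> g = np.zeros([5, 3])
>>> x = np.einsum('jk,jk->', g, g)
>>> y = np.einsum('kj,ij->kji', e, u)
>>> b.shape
(23, 19)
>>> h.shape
(23,)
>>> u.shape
(19, 23)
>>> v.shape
(5, 5)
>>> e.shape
(2, 23)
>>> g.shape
(5, 3)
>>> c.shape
()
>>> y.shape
(2, 23, 19)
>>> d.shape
(19,)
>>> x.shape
()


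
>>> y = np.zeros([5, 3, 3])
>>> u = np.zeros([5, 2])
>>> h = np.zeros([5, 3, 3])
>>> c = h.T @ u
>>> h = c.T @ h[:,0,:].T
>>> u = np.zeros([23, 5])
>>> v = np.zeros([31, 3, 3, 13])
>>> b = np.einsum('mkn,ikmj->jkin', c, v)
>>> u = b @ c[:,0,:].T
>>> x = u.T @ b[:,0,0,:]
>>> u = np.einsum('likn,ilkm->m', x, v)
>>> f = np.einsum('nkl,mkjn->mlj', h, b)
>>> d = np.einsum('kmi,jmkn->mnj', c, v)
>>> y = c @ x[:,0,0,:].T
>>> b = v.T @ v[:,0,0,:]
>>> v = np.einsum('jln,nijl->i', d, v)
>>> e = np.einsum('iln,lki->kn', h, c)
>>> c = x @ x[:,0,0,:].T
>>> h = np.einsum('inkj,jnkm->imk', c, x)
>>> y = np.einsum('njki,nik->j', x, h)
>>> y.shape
(31,)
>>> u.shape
(13,)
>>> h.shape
(3, 2, 3)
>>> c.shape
(3, 31, 3, 3)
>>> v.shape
(3,)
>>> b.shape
(13, 3, 3, 13)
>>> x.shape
(3, 31, 3, 2)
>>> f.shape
(13, 5, 31)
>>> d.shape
(3, 13, 31)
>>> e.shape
(3, 5)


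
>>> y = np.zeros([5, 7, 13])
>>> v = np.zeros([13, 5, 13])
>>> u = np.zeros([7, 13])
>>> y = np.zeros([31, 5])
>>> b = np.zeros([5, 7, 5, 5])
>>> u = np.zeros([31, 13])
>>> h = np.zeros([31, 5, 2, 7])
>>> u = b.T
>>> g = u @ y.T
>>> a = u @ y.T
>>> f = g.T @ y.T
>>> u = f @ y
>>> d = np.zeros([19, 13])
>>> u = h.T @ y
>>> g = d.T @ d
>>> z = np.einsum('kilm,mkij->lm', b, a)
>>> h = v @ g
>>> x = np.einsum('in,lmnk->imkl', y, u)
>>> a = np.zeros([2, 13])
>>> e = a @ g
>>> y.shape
(31, 5)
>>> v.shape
(13, 5, 13)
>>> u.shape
(7, 2, 5, 5)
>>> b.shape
(5, 7, 5, 5)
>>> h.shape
(13, 5, 13)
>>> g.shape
(13, 13)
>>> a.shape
(2, 13)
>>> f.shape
(31, 7, 5, 31)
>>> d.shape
(19, 13)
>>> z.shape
(5, 5)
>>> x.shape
(31, 2, 5, 7)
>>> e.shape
(2, 13)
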